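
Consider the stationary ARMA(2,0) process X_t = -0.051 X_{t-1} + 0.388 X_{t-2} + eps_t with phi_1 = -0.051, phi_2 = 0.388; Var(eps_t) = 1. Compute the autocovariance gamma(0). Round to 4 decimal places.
\gamma(0) = 1.1855

Multiply the model equation by X_{t-k} and take expectations. With theta_0 = psi_0 = 1 and psi_j the MA(infinity) weights, this gives
  gamma(k) - sum_i phi_i gamma(k-i) = c_k,
  c_k = sigma^2 * sum_{j=k..q} theta_j psi_{j-k}   (c_k = 0 for k > q),
using gamma(-m) = gamma(m).
Pure AR (q = 0): c_0 = sigma^2 = 1, c_k = 0 for k >= 1.
Equations for k = 0, 1, 2 (AR order 2, c_2 = 0):
  (E0) gamma(0) = phi_1 gamma(1) + phi_2 gamma(2) + c_0
  (E1) gamma(1) = phi_1 gamma(0) + phi_2 gamma(1) + c_1
  (E2) gamma(2) = phi_1 gamma(1) + phi_2 gamma(0)
From (E1): gamma(1) = A gamma(0) + B with
  A = phi_1 / (1 - phi_2) = -0.051 / 0.612 = -0.083333,   B = c_1 / (1 - phi_2) = 0 / 0.612 = 0.
Insert (E2) into (E0): gamma(0) (1 - phi_2^2) = phi_1 (1 + phi_2) gamma(1) + c_0.
  phi_1 (1 + phi_2) = (-0.051)(1.388) = -0.070788,   1 - phi_2^2 = 0.849456.
Replace gamma(1) by A gamma(0) + B and collect gamma(0):
  gamma(0) [0.849456 - (-0.070788)(-0.083333)] = c_0 = 1
  gamma(0) * 0.843557 = 1
  gamma(0) = 1 / 0.843557 = 1.185456.
Therefore gamma(0) = 1.1855 (to 4 decimal places).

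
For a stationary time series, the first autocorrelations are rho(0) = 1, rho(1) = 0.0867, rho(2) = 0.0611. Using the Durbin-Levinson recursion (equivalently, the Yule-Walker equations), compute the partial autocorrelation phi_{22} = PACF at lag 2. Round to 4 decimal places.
\phi_{22} = 0.0540

The PACF at lag k is phi_{kk}, the last component of the solution
to the Yule-Walker system G_k phi = r_k where
  (G_k)_{ij} = rho(|i - j|), (r_k)_i = rho(i), i,j = 1..k.
Equivalently, Durbin-Levinson gives phi_{kk} iteratively:
  phi_{11} = rho(1)
  phi_{kk} = [rho(k) - sum_{j=1..k-1} phi_{k-1,j} rho(k-j)]
            / [1 - sum_{j=1..k-1} phi_{k-1,j} rho(j)],
  phi_{k,j} = phi_{k-1,j} - phi_{kk} phi_{k-1,k-j},  j = 1..k-1.
Step k = 1:
  phi_11 = rho(1) = 0.0867.
Step k = 2:
  phi_22 = [rho(2) - phi_11 rho(1)] / [1 - phi_11 rho(1)] = [0.0611 - (0.0867)(0.0867)] / [1 - (0.0867)(0.0867)]
         = 0.05358311 / 0.99248311 = 0.054.
Therefore phi_{22} = 0.0540.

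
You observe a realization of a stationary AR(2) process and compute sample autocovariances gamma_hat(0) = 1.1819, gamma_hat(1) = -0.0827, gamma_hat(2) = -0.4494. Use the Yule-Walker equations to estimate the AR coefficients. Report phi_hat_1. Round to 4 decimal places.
\hat\phi_{1} = -0.0971

The Yule-Walker equations for an AR(p) process read, in matrix form,
  Gamma_p phi = r_p,   with   (Gamma_p)_{ij} = gamma(|i - j|),
                       (r_p)_i = gamma(i),   i,j = 1..p.
Substitute the sample gammas (Toeplitz matrix and right-hand side of size 2):
  Gamma_p = [[1.1819, -0.0827], [-0.0827, 1.1819]]
  r_p     = [-0.0827, -0.4494]
Written out:
  1.1819 phi_1 - 0.0827 phi_2 = -0.0827
  -0.0827 phi_1 + 1.1819 phi_2 = -0.4494
Solve by Cramer's rule:
  det = gamma(0)^2 - gamma(1)^2 = (1.1819)^2 - (-0.0827)^2 = 1.39688761 - 0.00683929 = 1.39004832
  phi_hat_1 = [gamma(1) gamma(0) - gamma(1) gamma(2)] / det = [(-0.0827)(1.1819) - (-0.0827)(-0.4494)] / 1.39004832 = -0.13490851 / 1.39004832 = -0.0971
  phi_hat_2 = [gamma(0) gamma(2) - gamma(1)^2] / det = [(1.1819)(-0.4494) - (-0.0827)^2] / 1.39004832 = -0.53798515 / 1.39004832 = -0.387
So phi_hat = [-0.0971, -0.3870].
Therefore phi_hat_1 = -0.0971.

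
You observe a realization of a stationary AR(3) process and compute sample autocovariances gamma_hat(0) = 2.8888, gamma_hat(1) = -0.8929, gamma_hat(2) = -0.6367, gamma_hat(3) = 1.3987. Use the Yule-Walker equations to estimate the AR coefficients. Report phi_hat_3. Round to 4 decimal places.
\hat\phi_{3} = 0.3580

The Yule-Walker equations for an AR(p) process read, in matrix form,
  Gamma_p phi = r_p,   with   (Gamma_p)_{ij} = gamma(|i - j|),
                       (r_p)_i = gamma(i),   i,j = 1..p.
Substitute the sample gammas (Toeplitz matrix and right-hand side of size 3):
  Gamma_p = [[2.8888, -0.8929, -0.6367], [-0.8929, 2.8888, -0.8929], [-0.6367, -0.8929, 2.8888]]
  r_p     = [-0.8929, -0.6367, 1.3987]
Written out (R1..R3):
  (R1) 2.8888 phi_1 - 0.8929 phi_2 - 0.6367 phi_3 = -0.8929
  (R2) -0.8929 phi_1 + 2.8888 phi_2 - 0.8929 phi_3 = -0.6367
  (R3) -0.6367 phi_1 - 0.8929 phi_2 + 2.8888 phi_3 = 1.3987
Gaussian elimination:
  R2 <- R2 - (-0.8929/2.8888) R1 = R2 - (-0.30909) R1:  2.612813 phi_2 - 1.089698 phi_3 = -0.912687
  R3 <- R3 - (-0.6367/2.8888) R1 = R3 - (-0.220403) R1:  -1.089698 phi_2 + 2.748469 phi_3 = 1.201902
  R3 <- R3 - (-1.089698/2.612813) R2 = R3 - (-0.417059) R2:  2.294001 phi_3 = 0.821258
Back-substitution:
  phi_hat_3 = 0.821258 / 2.294001 = 0.358002
  phi_hat_2 = (-0.912687 - (-1.089698)(0.358002)) / 2.612813 = -0.200004
  phi_hat_1 = (-0.8929 - (-0.8929)(-0.200004) - (-0.6367)(0.358002)) / 2.8888 = -0.292005
So phi_hat = [-0.2920, -0.2000, 0.3580].
Therefore phi_hat_3 = 0.3580.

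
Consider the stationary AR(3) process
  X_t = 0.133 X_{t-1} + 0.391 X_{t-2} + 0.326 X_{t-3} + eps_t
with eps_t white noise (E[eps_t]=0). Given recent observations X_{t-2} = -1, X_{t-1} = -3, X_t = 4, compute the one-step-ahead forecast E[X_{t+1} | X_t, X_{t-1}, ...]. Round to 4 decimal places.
E[X_{t+1} \mid \mathcal F_t] = -0.9670

For an AR(p) model X_t = c + sum_i phi_i X_{t-i} + eps_t, the
one-step-ahead conditional mean is
  E[X_{t+1} | X_t, ...] = c + sum_i phi_i X_{t+1-i}.
Substitute known values:
  E[X_{t+1} | ...] = (0.133) * (4) + (0.391) * (-3) + (0.326) * (-1)
                   = -0.9670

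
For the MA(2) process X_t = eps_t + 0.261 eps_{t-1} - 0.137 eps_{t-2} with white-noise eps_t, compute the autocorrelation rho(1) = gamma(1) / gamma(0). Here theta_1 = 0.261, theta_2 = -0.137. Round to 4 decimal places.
\rho(1) = 0.2072

For an MA(q) process with theta_0 = 1, the autocovariance is
  gamma(k) = sigma^2 * sum_{i=0..q-k} theta_i * theta_{i+k},
and rho(k) = gamma(k) / gamma(0). Sigma^2 cancels.
  numerator   = (1)*(0.261) + (0.261)*(-0.137) = 0.225243.
  denominator = (1)^2 + (0.261)^2 + (-0.137)^2 = 1.08689.
  rho(1) = 0.225243 / 1.08689 = 0.2072.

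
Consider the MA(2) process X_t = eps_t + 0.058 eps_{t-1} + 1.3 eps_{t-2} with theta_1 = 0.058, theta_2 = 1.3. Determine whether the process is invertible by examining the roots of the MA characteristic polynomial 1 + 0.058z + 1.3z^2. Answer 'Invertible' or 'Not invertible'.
\text{Not invertible}

The MA(q) characteristic polynomial is P(z) = 1 + 0.058z + 1.3z^2.
Invertibility requires all roots to lie outside the unit circle, i.e. |z| > 1 for every root.
Set 1 + (0.058) z + (1.3) z^2 = 0, i.e. a z^2 + b z + c = 0 with a = 1.3, b = 0.058, c = 1.
Discriminant D = b^2 - 4ac = (0.058)^2 - 4*(1.3)*1 = 0.003364 - (5.2) = -5.196636.
D < 0, so the roots are the complex-conjugate pair z = (-b +/- i sqrt(-D)) / (2a) = -0.0223 +/- 0.8768i.
For a conjugate pair |z|^2 = z * conj(z) = (product of roots) = c/a = 1/(1.3) = 0.769231, so |z| = sqrt(0.769231) = 0.8771 for both roots.
Moduli of all roots: 0.8771, 0.8771.
All moduli strictly greater than 1? No.
Verdict: Not invertible.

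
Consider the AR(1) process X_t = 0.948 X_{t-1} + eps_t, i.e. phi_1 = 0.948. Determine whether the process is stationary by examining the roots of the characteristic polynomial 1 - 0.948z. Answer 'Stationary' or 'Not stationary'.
\text{Stationary}

The AR(p) characteristic polynomial is P(z) = 1 - 0.948z.
Stationarity requires all roots to lie outside the unit circle, i.e. |z| > 1 for every root.
This is linear in z: 1 + (-0.948) z = 0  =>  z = -1/(-0.948) = 1.054852,  |z| = 1.054852.
Moduli of all roots: 1.0549.
All moduli strictly greater than 1? Yes.
Verdict: Stationary.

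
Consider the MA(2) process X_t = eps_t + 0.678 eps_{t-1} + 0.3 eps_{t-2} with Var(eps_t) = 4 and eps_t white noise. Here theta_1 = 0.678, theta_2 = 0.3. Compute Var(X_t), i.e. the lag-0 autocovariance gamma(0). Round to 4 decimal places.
\gamma(0) = 6.1987

For an MA(q) process X_t = eps_t + sum_i theta_i eps_{t-i} with
Var(eps_t) = sigma^2, the variance is
  gamma(0) = sigma^2 * (1 + sum_i theta_i^2).
  sum_i theta_i^2 = (0.678)^2 + (0.3)^2 = 0.459684 + 0.09 = 0.549684.
  gamma(0) = 4 * (1 + 0.549684) = 4 * 1.549684 = 6.198736, which rounds to 6.1987.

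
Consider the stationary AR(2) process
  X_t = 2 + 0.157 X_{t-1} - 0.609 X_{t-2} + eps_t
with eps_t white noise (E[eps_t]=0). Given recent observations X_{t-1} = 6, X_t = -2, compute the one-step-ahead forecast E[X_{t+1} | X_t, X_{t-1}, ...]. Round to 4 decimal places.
E[X_{t+1} \mid \mathcal F_t] = -1.9680

For an AR(p) model X_t = c + sum_i phi_i X_{t-i} + eps_t, the
one-step-ahead conditional mean is
  E[X_{t+1} | X_t, ...] = c + sum_i phi_i X_{t+1-i}.
Substitute known values:
  E[X_{t+1} | ...] = 2 + (0.157) * (-2) + (-0.609) * (6)
                   = -1.9680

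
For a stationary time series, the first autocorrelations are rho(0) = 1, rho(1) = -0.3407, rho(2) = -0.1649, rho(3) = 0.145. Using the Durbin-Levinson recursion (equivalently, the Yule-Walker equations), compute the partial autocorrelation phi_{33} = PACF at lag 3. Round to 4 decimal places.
\phi_{33} = -0.0470

The PACF at lag k is phi_{kk}, the last component of the solution
to the Yule-Walker system G_k phi = r_k where
  (G_k)_{ij} = rho(|i - j|), (r_k)_i = rho(i), i,j = 1..k.
Equivalently, Durbin-Levinson gives phi_{kk} iteratively:
  phi_{11} = rho(1)
  phi_{kk} = [rho(k) - sum_{j=1..k-1} phi_{k-1,j} rho(k-j)]
            / [1 - sum_{j=1..k-1} phi_{k-1,j} rho(j)],
  phi_{k,j} = phi_{k-1,j} - phi_{kk} phi_{k-1,k-j},  j = 1..k-1.
Step k = 1:
  phi_11 = rho(1) = -0.3407.
Step k = 2:
  phi_22 = [rho(2) - phi_11 rho(1)] / [1 - phi_11 rho(1)] = [-0.1649 - (-0.3407)(-0.3407)] / [1 - (-0.3407)(-0.3407)]
         = -0.28097649 / 0.88392351 = -0.317874.
  Update: phi_21 = phi_11 - phi_22 phi_11 = -0.3407 - (-0.317874)(-0.3407) = -0.449.
Step k = 3:
  phi_33 = [rho(3) - phi_21 rho(2) - phi_22 rho(1)] / [1 - phi_21 rho(1) - phi_22 rho(2)]
    numerator   = 0.145 - (-0.449)(-0.1649) - (-0.317874)(-0.3407) = -0.0373398
    denominator = 1 - (-0.449)(-0.3407) - (-0.317874)(-0.1649) = 0.79460833
  phi_33 = -0.0373398 / 0.79460833 = -0.047.
Therefore phi_{33} = -0.0470.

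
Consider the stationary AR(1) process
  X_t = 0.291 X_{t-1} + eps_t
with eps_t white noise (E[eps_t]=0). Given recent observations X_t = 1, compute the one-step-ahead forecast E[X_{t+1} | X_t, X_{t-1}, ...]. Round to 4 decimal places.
E[X_{t+1} \mid \mathcal F_t] = 0.2910

For an AR(p) model X_t = c + sum_i phi_i X_{t-i} + eps_t, the
one-step-ahead conditional mean is
  E[X_{t+1} | X_t, ...] = c + sum_i phi_i X_{t+1-i}.
Substitute known values:
  E[X_{t+1} | ...] = (0.291) * (1)
                   = 0.2910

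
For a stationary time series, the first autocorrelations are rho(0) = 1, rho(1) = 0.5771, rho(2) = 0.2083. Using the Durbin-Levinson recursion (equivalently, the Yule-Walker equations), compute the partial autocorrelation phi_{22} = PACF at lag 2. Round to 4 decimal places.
\phi_{22} = -0.1870

The PACF at lag k is phi_{kk}, the last component of the solution
to the Yule-Walker system G_k phi = r_k where
  (G_k)_{ij} = rho(|i - j|), (r_k)_i = rho(i), i,j = 1..k.
Equivalently, Durbin-Levinson gives phi_{kk} iteratively:
  phi_{11} = rho(1)
  phi_{kk} = [rho(k) - sum_{j=1..k-1} phi_{k-1,j} rho(k-j)]
            / [1 - sum_{j=1..k-1} phi_{k-1,j} rho(j)],
  phi_{k,j} = phi_{k-1,j} - phi_{kk} phi_{k-1,k-j},  j = 1..k-1.
Step k = 1:
  phi_11 = rho(1) = 0.5771.
Step k = 2:
  phi_22 = [rho(2) - phi_11 rho(1)] / [1 - phi_11 rho(1)] = [0.2083 - (0.5771)(0.5771)] / [1 - (0.5771)(0.5771)]
         = -0.12474441 / 0.66695559 = -0.187.
Therefore phi_{22} = -0.1870.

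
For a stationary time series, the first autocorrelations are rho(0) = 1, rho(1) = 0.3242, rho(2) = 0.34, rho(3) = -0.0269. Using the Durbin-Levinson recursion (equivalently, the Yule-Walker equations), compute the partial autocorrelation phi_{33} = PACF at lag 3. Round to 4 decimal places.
\phi_{33} = -0.2320

The PACF at lag k is phi_{kk}, the last component of the solution
to the Yule-Walker system G_k phi = r_k where
  (G_k)_{ij} = rho(|i - j|), (r_k)_i = rho(i), i,j = 1..k.
Equivalently, Durbin-Levinson gives phi_{kk} iteratively:
  phi_{11} = rho(1)
  phi_{kk} = [rho(k) - sum_{j=1..k-1} phi_{k-1,j} rho(k-j)]
            / [1 - sum_{j=1..k-1} phi_{k-1,j} rho(j)],
  phi_{k,j} = phi_{k-1,j} - phi_{kk} phi_{k-1,k-j},  j = 1..k-1.
Step k = 1:
  phi_11 = rho(1) = 0.3242.
Step k = 2:
  phi_22 = [rho(2) - phi_11 rho(1)] / [1 - phi_11 rho(1)] = [0.34 - (0.3242)(0.3242)] / [1 - (0.3242)(0.3242)]
         = 0.23489436 / 0.89489436 = 0.262483.
  Update: phi_21 = phi_11 - phi_22 phi_11 = 0.3242 - (0.262483)(0.3242) = 0.239103.
Step k = 3:
  phi_33 = [rho(3) - phi_21 rho(2) - phi_22 rho(1)] / [1 - phi_21 rho(1) - phi_22 rho(2)]
    numerator   = -0.0269 - (0.239103)(0.34) - (0.262483)(0.3242) = -0.19329197
    denominator = 1 - (0.239103)(0.3242) - (0.262483)(0.34) = 0.83323864
  phi_33 = -0.19329197 / 0.83323864 = -0.232.
Therefore phi_{33} = -0.2320.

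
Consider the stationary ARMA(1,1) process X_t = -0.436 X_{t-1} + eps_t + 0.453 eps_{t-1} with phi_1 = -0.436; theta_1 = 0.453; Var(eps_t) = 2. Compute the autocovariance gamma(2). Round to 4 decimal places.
\gamma(2) = -0.0147

Multiply the model equation by X_{t-k} and take expectations. With theta_0 = psi_0 = 1 and psi_j the MA(infinity) weights, this gives
  gamma(k) - sum_i phi_i gamma(k-i) = c_k,
  c_k = sigma^2 * sum_{j=k..q} theta_j psi_{j-k}   (c_k = 0 for k > q),
using gamma(-m) = gamma(m).
psi-weights needed (psi_j = theta_j + sum_i phi_i psi_{j-i}):
  psi_1 = theta_1 + phi_1 = 0.453 + (-0.436) = 0.017
Right-hand sides:
  c_0 = sigma^2 (1 + theta_1 psi_1) = 2 * (1 + (0.453)(0.017)) = 2 * 1.007701 = 2.015402
  c_1 = sigma^2 theta_1 = 2 * (0.453) = 0.906
  c_2 = 0
Equations for k = 0 and k = 1 (AR order 1):
  gamma(0) = phi_1 gamma(1) + c_0
  gamma(1) = phi_1 gamma(0) + c_1
Substituting the second into the first: gamma(0) (1 - phi_1^2) = c_0 + phi_1 c_1, so
  gamma(0) = (c_0 + phi_1 c_1) / (1 - phi_1^2) = (2.015402 + (-0.436)(0.906)) / (1 - (-0.436)^2) = 1.620386 / 0.809904 = 2.000714.
  gamma(1) = phi_1 gamma(0) + c_1 = (-0.436)(2.000714) + (0.906) = 0.033689.
For k = 2 (> q): gamma(2) = phi_1 gamma(1) = (-0.436)(0.033689) = -0.014688.
Therefore gamma(2) = -0.0147 (to 4 decimal places).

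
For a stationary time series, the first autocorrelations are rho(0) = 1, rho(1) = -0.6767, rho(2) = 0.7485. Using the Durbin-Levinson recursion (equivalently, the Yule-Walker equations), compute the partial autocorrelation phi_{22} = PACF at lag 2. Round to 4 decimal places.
\phi_{22} = 0.5360

The PACF at lag k is phi_{kk}, the last component of the solution
to the Yule-Walker system G_k phi = r_k where
  (G_k)_{ij} = rho(|i - j|), (r_k)_i = rho(i), i,j = 1..k.
Equivalently, Durbin-Levinson gives phi_{kk} iteratively:
  phi_{11} = rho(1)
  phi_{kk} = [rho(k) - sum_{j=1..k-1} phi_{k-1,j} rho(k-j)]
            / [1 - sum_{j=1..k-1} phi_{k-1,j} rho(j)],
  phi_{k,j} = phi_{k-1,j} - phi_{kk} phi_{k-1,k-j},  j = 1..k-1.
Step k = 1:
  phi_11 = rho(1) = -0.6767.
Step k = 2:
  phi_22 = [rho(2) - phi_11 rho(1)] / [1 - phi_11 rho(1)] = [0.7485 - (-0.6767)(-0.6767)] / [1 - (-0.6767)(-0.6767)]
         = 0.29057711 / 0.54207711 = 0.536.
Therefore phi_{22} = 0.5360.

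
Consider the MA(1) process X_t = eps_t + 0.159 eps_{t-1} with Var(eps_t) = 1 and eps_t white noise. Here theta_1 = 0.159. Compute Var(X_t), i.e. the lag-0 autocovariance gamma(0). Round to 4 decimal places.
\gamma(0) = 1.0253

For an MA(q) process X_t = eps_t + sum_i theta_i eps_{t-i} with
Var(eps_t) = sigma^2, the variance is
  gamma(0) = sigma^2 * (1 + sum_i theta_i^2).
  sum_i theta_i^2 = (0.159)^2 = 0.025281.
  gamma(0) = 1 * (1 + 0.025281) = 1 * 1.025281 = 1.025281, which rounds to 1.0253.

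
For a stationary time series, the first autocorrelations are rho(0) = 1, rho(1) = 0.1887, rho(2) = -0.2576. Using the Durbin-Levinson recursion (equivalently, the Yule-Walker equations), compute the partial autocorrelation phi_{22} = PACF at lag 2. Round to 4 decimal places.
\phi_{22} = -0.3040

The PACF at lag k is phi_{kk}, the last component of the solution
to the Yule-Walker system G_k phi = r_k where
  (G_k)_{ij} = rho(|i - j|), (r_k)_i = rho(i), i,j = 1..k.
Equivalently, Durbin-Levinson gives phi_{kk} iteratively:
  phi_{11} = rho(1)
  phi_{kk} = [rho(k) - sum_{j=1..k-1} phi_{k-1,j} rho(k-j)]
            / [1 - sum_{j=1..k-1} phi_{k-1,j} rho(j)],
  phi_{k,j} = phi_{k-1,j} - phi_{kk} phi_{k-1,k-j},  j = 1..k-1.
Step k = 1:
  phi_11 = rho(1) = 0.1887.
Step k = 2:
  phi_22 = [rho(2) - phi_11 rho(1)] / [1 - phi_11 rho(1)] = [-0.2576 - (0.1887)(0.1887)] / [1 - (0.1887)(0.1887)]
         = -0.29320769 / 0.96439231 = -0.304.
Therefore phi_{22} = -0.3040.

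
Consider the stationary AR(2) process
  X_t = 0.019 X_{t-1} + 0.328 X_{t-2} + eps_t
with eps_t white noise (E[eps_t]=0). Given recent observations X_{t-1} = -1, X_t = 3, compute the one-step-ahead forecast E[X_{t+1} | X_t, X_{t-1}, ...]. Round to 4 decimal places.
E[X_{t+1} \mid \mathcal F_t] = -0.2710

For an AR(p) model X_t = c + sum_i phi_i X_{t-i} + eps_t, the
one-step-ahead conditional mean is
  E[X_{t+1} | X_t, ...] = c + sum_i phi_i X_{t+1-i}.
Substitute known values:
  E[X_{t+1} | ...] = (0.019) * (3) + (0.328) * (-1)
                   = -0.2710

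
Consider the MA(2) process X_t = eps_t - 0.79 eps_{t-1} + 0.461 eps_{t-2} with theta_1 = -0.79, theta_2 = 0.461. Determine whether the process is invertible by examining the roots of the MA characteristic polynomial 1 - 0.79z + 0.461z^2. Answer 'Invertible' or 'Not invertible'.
\text{Invertible}

The MA(q) characteristic polynomial is P(z) = 1 - 0.79z + 0.461z^2.
Invertibility requires all roots to lie outside the unit circle, i.e. |z| > 1 for every root.
Set 1 + (-0.79) z + (0.461) z^2 = 0, i.e. a z^2 + b z + c = 0 with a = 0.461, b = -0.79, c = 1.
Discriminant D = b^2 - 4ac = (-0.79)^2 - 4*(0.461)*1 = 0.6241 - (1.844) = -1.2199.
D < 0, so the roots are the complex-conjugate pair z = (-b +/- i sqrt(-D)) / (2a) = 0.8568 +/- 1.1979i.
For a conjugate pair |z|^2 = z * conj(z) = (product of roots) = c/a = 1/(0.461) = 2.169197, so |z| = sqrt(2.169197) = 1.4728 for both roots.
Moduli of all roots: 1.4728, 1.4728.
All moduli strictly greater than 1? Yes.
Verdict: Invertible.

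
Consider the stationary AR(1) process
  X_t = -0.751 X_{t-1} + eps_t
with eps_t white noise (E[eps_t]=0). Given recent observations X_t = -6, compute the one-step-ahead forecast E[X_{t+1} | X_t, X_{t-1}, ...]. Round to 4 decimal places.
E[X_{t+1} \mid \mathcal F_t] = 4.5060

For an AR(p) model X_t = c + sum_i phi_i X_{t-i} + eps_t, the
one-step-ahead conditional mean is
  E[X_{t+1} | X_t, ...] = c + sum_i phi_i X_{t+1-i}.
Substitute known values:
  E[X_{t+1} | ...] = (-0.751) * (-6)
                   = 4.5060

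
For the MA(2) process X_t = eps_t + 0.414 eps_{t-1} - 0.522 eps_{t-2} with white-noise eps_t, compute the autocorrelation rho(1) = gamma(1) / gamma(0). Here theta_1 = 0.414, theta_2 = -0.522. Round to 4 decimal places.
\rho(1) = 0.1371

For an MA(q) process with theta_0 = 1, the autocovariance is
  gamma(k) = sigma^2 * sum_{i=0..q-k} theta_i * theta_{i+k},
and rho(k) = gamma(k) / gamma(0). Sigma^2 cancels.
  numerator   = (1)*(0.414) + (0.414)*(-0.522) = 0.197892.
  denominator = (1)^2 + (0.414)^2 + (-0.522)^2 = 1.44388.
  rho(1) = 0.197892 / 1.44388 = 0.1371.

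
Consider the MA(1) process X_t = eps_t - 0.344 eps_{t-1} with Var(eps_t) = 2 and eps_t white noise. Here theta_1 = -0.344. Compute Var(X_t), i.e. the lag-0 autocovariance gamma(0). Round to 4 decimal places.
\gamma(0) = 2.2367

For an MA(q) process X_t = eps_t + sum_i theta_i eps_{t-i} with
Var(eps_t) = sigma^2, the variance is
  gamma(0) = sigma^2 * (1 + sum_i theta_i^2).
  sum_i theta_i^2 = (-0.344)^2 = 0.118336.
  gamma(0) = 2 * (1 + 0.118336) = 2 * 1.118336 = 2.236672, which rounds to 2.2367.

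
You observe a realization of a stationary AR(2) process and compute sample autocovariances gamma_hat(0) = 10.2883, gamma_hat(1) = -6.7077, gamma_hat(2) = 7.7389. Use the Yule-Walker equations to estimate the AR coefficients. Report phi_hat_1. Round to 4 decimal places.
\hat\phi_{1} = -0.2810

The Yule-Walker equations for an AR(p) process read, in matrix form,
  Gamma_p phi = r_p,   with   (Gamma_p)_{ij} = gamma(|i - j|),
                       (r_p)_i = gamma(i),   i,j = 1..p.
Substitute the sample gammas (Toeplitz matrix and right-hand side of size 2):
  Gamma_p = [[10.2883, -6.7077], [-6.7077, 10.2883]]
  r_p     = [-6.7077, 7.7389]
Written out:
  10.2883 phi_1 - 6.7077 phi_2 = -6.7077
  -6.7077 phi_1 + 10.2883 phi_2 = 7.7389
Solve by Cramer's rule:
  det = gamma(0)^2 - gamma(1)^2 = (10.2883)^2 - (-6.7077)^2 = 105.84911689 - 44.99323929 = 60.8558776
  phi_hat_1 = [gamma(1) gamma(0) - gamma(1) gamma(2)] / det = [(-6.7077)(10.2883) - (-6.7077)(7.7389)] / 60.8558776 = -17.10061038 / 60.8558776 = -0.281
  phi_hat_2 = [gamma(0) gamma(2) - gamma(1)^2] / det = [(10.2883)(7.7389) - (-6.7077)^2] / 60.8558776 = 34.62688558 / 60.8558776 = 0.569
So phi_hat = [-0.2810, 0.5690].
Therefore phi_hat_1 = -0.2810.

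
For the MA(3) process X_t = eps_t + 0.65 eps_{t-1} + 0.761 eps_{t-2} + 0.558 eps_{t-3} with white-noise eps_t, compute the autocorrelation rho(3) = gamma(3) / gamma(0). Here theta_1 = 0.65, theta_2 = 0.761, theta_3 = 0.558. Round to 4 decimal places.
\rho(3) = 0.2412

For an MA(q) process with theta_0 = 1, the autocovariance is
  gamma(k) = sigma^2 * sum_{i=0..q-k} theta_i * theta_{i+k},
and rho(k) = gamma(k) / gamma(0). Sigma^2 cancels.
  numerator   = (1)*(0.558) = 0.558.
  denominator = (1)^2 + (0.65)^2 + (0.761)^2 + (0.558)^2 = 2.312985.
  rho(3) = 0.558 / 2.312985 = 0.2412.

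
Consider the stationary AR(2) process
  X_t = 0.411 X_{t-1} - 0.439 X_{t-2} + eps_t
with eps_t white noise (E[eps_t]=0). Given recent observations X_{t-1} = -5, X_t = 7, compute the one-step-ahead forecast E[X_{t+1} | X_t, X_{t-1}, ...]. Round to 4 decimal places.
E[X_{t+1} \mid \mathcal F_t] = 5.0720

For an AR(p) model X_t = c + sum_i phi_i X_{t-i} + eps_t, the
one-step-ahead conditional mean is
  E[X_{t+1} | X_t, ...] = c + sum_i phi_i X_{t+1-i}.
Substitute known values:
  E[X_{t+1} | ...] = (0.411) * (7) + (-0.439) * (-5)
                   = 5.0720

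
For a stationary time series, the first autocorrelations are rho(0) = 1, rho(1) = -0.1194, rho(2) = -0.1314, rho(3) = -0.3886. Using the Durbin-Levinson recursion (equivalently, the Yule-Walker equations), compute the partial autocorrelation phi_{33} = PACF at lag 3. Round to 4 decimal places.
\phi_{33} = -0.4400

The PACF at lag k is phi_{kk}, the last component of the solution
to the Yule-Walker system G_k phi = r_k where
  (G_k)_{ij} = rho(|i - j|), (r_k)_i = rho(i), i,j = 1..k.
Equivalently, Durbin-Levinson gives phi_{kk} iteratively:
  phi_{11} = rho(1)
  phi_{kk} = [rho(k) - sum_{j=1..k-1} phi_{k-1,j} rho(k-j)]
            / [1 - sum_{j=1..k-1} phi_{k-1,j} rho(j)],
  phi_{k,j} = phi_{k-1,j} - phi_{kk} phi_{k-1,k-j},  j = 1..k-1.
Step k = 1:
  phi_11 = rho(1) = -0.1194.
Step k = 2:
  phi_22 = [rho(2) - phi_11 rho(1)] / [1 - phi_11 rho(1)] = [-0.1314 - (-0.1194)(-0.1194)] / [1 - (-0.1194)(-0.1194)]
         = -0.14565636 / 0.98574364 = -0.147763.
  Update: phi_21 = phi_11 - phi_22 phi_11 = -0.1194 - (-0.147763)(-0.1194) = -0.137043.
Step k = 3:
  phi_33 = [rho(3) - phi_21 rho(2) - phi_22 rho(1)] / [1 - phi_21 rho(1) - phi_22 rho(2)]
    numerator   = -0.3886 - (-0.137043)(-0.1314) - (-0.147763)(-0.1194) = -0.42425033
    denominator = 1 - (-0.137043)(-0.1194) - (-0.147763)(-0.1314) = 0.96422103
  phi_33 = -0.42425033 / 0.96422103 = -0.44.
Therefore phi_{33} = -0.4400.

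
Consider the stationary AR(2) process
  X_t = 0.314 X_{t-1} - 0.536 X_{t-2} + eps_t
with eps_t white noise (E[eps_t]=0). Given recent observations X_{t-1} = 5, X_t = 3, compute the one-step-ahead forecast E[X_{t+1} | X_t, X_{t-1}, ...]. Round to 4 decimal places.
E[X_{t+1} \mid \mathcal F_t] = -1.7380

For an AR(p) model X_t = c + sum_i phi_i X_{t-i} + eps_t, the
one-step-ahead conditional mean is
  E[X_{t+1} | X_t, ...] = c + sum_i phi_i X_{t+1-i}.
Substitute known values:
  E[X_{t+1} | ...] = (0.314) * (3) + (-0.536) * (5)
                   = -1.7380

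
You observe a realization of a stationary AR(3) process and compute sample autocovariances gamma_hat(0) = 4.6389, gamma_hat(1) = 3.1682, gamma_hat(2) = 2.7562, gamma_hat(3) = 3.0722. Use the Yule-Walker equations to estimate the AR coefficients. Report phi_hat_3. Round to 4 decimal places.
\hat\phi_{3} = 0.3780

The Yule-Walker equations for an AR(p) process read, in matrix form,
  Gamma_p phi = r_p,   with   (Gamma_p)_{ij} = gamma(|i - j|),
                       (r_p)_i = gamma(i),   i,j = 1..p.
Substitute the sample gammas (Toeplitz matrix and right-hand side of size 3):
  Gamma_p = [[4.6389, 3.1682, 2.7562], [3.1682, 4.6389, 3.1682], [2.7562, 3.1682, 4.6389]]
  r_p     = [3.1682, 2.7562, 3.0722]
Written out (R1..R3):
  (R1) 4.6389 phi_1 + 3.1682 phi_2 + 2.7562 phi_3 = 3.1682
  (R2) 3.1682 phi_1 + 4.6389 phi_2 + 3.1682 phi_3 = 2.7562
  (R3) 2.7562 phi_1 + 3.1682 phi_2 + 4.6389 phi_3 = 3.0722
Gaussian elimination:
  R2 <- R2 - (3.1682/4.6389) R1 = R2 - (0.682964) R1:  2.475135 phi_2 + 1.285816 phi_3 = 0.592435
  R3 <- R3 - (2.7562/4.6389) R1 = R3 - (0.594149) R1:  1.285816 phi_2 + 3.001305 phi_3 = 1.189816
  R3 <- R3 - (1.285816/2.475135) R2 = R3 - (0.519493) R2:  2.333333 phi_3 = 0.88205
Back-substitution:
  phi_hat_3 = 0.88205 / 2.333333 = 0.378021
  phi_hat_2 = (0.592435 - (1.285816)(0.378021)) / 2.475135 = 0.042975
  phi_hat_1 = (3.1682 - (3.1682)(0.042975) - (2.7562)(0.378021)) / 4.6389 = 0.429012
So phi_hat = [0.4290, 0.0430, 0.3780].
Therefore phi_hat_3 = 0.3780.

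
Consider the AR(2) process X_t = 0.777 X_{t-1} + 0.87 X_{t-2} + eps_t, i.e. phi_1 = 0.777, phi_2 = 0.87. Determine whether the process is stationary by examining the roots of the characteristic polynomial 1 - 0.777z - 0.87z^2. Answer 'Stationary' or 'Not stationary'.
\text{Not stationary}

The AR(p) characteristic polynomial is P(z) = 1 - 0.777z - 0.87z^2.
Stationarity requires all roots to lie outside the unit circle, i.e. |z| > 1 for every root.
Set 1 + (-0.777) z + (-0.87) z^2 = 0, i.e. a z^2 + b z + c = 0 with a = -0.87, b = -0.777, c = 1.
Discriminant D = b^2 - 4ac = (-0.777)^2 - 4*(-0.87)*1 = 0.603729 - (-3.48) = 4.083729.
D >= 0, so the roots are real: z = (-b +/- sqrt(D)) / (2a) = (0.777 +/- 2.020824) / (-1.74).
  z_1 = (0.777 + 2.020824) / (-1.74) = -1.6079,   |z_1| = 1.6079.
  z_2 = (0.777 - 2.020824) / (-1.74) = 0.7148,   |z_2| = 0.7148.
Moduli of all roots: 1.6079, 0.7148.
All moduli strictly greater than 1? No.
Verdict: Not stationary.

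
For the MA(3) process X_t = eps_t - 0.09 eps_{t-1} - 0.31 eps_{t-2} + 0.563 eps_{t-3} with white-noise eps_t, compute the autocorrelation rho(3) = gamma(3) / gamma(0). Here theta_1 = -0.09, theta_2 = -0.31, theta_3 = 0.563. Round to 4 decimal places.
\rho(3) = 0.3962

For an MA(q) process with theta_0 = 1, the autocovariance is
  gamma(k) = sigma^2 * sum_{i=0..q-k} theta_i * theta_{i+k},
and rho(k) = gamma(k) / gamma(0). Sigma^2 cancels.
  numerator   = (1)*(0.563) = 0.563.
  denominator = (1)^2 + (-0.09)^2 + (-0.31)^2 + (0.563)^2 = 1.421169.
  rho(3) = 0.563 / 1.421169 = 0.3962.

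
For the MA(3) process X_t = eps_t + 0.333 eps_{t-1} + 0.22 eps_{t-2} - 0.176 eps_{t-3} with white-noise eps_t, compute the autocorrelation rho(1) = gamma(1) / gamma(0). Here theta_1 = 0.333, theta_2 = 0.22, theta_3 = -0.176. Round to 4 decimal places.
\rho(1) = 0.3088

For an MA(q) process with theta_0 = 1, the autocovariance is
  gamma(k) = sigma^2 * sum_{i=0..q-k} theta_i * theta_{i+k},
and rho(k) = gamma(k) / gamma(0). Sigma^2 cancels.
  numerator   = (1)*(0.333) + (0.333)*(0.22) + (0.22)*(-0.176) = 0.36754.
  denominator = (1)^2 + (0.333)^2 + (0.22)^2 + (-0.176)^2 = 1.190265.
  rho(1) = 0.36754 / 1.190265 = 0.3088.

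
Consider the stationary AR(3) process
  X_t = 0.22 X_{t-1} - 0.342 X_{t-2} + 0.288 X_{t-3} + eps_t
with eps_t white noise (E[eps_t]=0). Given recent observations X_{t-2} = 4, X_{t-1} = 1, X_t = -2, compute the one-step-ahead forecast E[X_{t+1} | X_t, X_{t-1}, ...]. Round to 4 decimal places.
E[X_{t+1} \mid \mathcal F_t] = 0.3700

For an AR(p) model X_t = c + sum_i phi_i X_{t-i} + eps_t, the
one-step-ahead conditional mean is
  E[X_{t+1} | X_t, ...] = c + sum_i phi_i X_{t+1-i}.
Substitute known values:
  E[X_{t+1} | ...] = (0.22) * (-2) + (-0.342) * (1) + (0.288) * (4)
                   = 0.3700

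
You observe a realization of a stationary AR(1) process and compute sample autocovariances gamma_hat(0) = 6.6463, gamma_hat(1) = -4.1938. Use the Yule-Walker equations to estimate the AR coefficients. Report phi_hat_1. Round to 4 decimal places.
\hat\phi_{1} = -0.6310

The Yule-Walker equations for an AR(p) process read, in matrix form,
  Gamma_p phi = r_p,   with   (Gamma_p)_{ij} = gamma(|i - j|),
                       (r_p)_i = gamma(i),   i,j = 1..p.
Substitute the sample gammas (Toeplitz matrix and right-hand side of size 1):
  Gamma_p = [[6.6463]]
  r_p     = [-4.1938]
With p = 1 this is the single equation gamma(0) phi_1 = gamma(1):
  phi_hat_1 = gamma(1) / gamma(0) = -4.1938 / 6.6463 = -0.6310.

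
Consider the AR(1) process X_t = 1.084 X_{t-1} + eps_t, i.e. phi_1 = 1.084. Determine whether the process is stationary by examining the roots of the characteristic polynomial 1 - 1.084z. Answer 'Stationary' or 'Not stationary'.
\text{Not stationary}

The AR(p) characteristic polynomial is P(z) = 1 - 1.084z.
Stationarity requires all roots to lie outside the unit circle, i.e. |z| > 1 for every root.
This is linear in z: 1 + (-1.084) z = 0  =>  z = -1/(-1.084) = 0.922509,  |z| = 0.922509.
Moduli of all roots: 0.9225.
All moduli strictly greater than 1? No.
Verdict: Not stationary.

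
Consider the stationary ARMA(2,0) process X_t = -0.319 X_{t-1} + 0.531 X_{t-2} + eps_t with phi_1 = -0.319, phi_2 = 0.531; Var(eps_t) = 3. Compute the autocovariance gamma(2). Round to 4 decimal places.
\gamma(2) = 5.8155

Multiply the model equation by X_{t-k} and take expectations. With theta_0 = psi_0 = 1 and psi_j the MA(infinity) weights, this gives
  gamma(k) - sum_i phi_i gamma(k-i) = c_k,
  c_k = sigma^2 * sum_{j=k..q} theta_j psi_{j-k}   (c_k = 0 for k > q),
using gamma(-m) = gamma(m).
Pure AR (q = 0): c_0 = sigma^2 = 3, c_k = 0 for k >= 1.
Equations for k = 0, 1, 2 (AR order 2, c_2 = 0):
  (E0) gamma(0) = phi_1 gamma(1) + phi_2 gamma(2) + c_0
  (E1) gamma(1) = phi_1 gamma(0) + phi_2 gamma(1) + c_1
  (E2) gamma(2) = phi_1 gamma(1) + phi_2 gamma(0)
From (E1): gamma(1) = A gamma(0) + B with
  A = phi_1 / (1 - phi_2) = -0.319 / 0.469 = -0.680171,   B = c_1 / (1 - phi_2) = 0 / 0.469 = 0.
Insert (E2) into (E0): gamma(0) (1 - phi_2^2) = phi_1 (1 + phi_2) gamma(1) + c_0.
  phi_1 (1 + phi_2) = (-0.319)(1.531) = -0.488389,   1 - phi_2^2 = 0.718039.
Replace gamma(1) by A gamma(0) + B and collect gamma(0):
  gamma(0) [0.718039 - (-0.488389)(-0.680171)] = c_0 = 3
  gamma(0) * 0.385851 = 3
  gamma(0) = 3 / 0.385851 = 7.775018.
  gamma(1) = A gamma(0) = (-0.680171)(7.775018) = -5.288339.
  gamma(2) = phi_1 gamma(1) + phi_2 gamma(0) = (-0.319)(-5.288339) + (0.531)(7.775018) = 5.815515.
Therefore gamma(2) = 5.8155 (to 4 decimal places).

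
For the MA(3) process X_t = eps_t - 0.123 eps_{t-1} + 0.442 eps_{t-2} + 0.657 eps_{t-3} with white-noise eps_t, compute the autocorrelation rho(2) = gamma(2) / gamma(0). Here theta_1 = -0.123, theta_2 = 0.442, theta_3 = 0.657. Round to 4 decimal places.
\rho(2) = 0.2199

For an MA(q) process with theta_0 = 1, the autocovariance is
  gamma(k) = sigma^2 * sum_{i=0..q-k} theta_i * theta_{i+k},
and rho(k) = gamma(k) / gamma(0). Sigma^2 cancels.
  numerator   = (1)*(0.442) + (-0.123)*(0.657) = 0.361189.
  denominator = (1)^2 + (-0.123)^2 + (0.442)^2 + (0.657)^2 = 1.642142.
  rho(2) = 0.361189 / 1.642142 = 0.2199.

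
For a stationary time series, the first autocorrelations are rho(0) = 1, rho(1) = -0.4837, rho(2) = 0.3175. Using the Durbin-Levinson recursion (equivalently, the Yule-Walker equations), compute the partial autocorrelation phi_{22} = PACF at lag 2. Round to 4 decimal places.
\phi_{22} = 0.1090

The PACF at lag k is phi_{kk}, the last component of the solution
to the Yule-Walker system G_k phi = r_k where
  (G_k)_{ij} = rho(|i - j|), (r_k)_i = rho(i), i,j = 1..k.
Equivalently, Durbin-Levinson gives phi_{kk} iteratively:
  phi_{11} = rho(1)
  phi_{kk} = [rho(k) - sum_{j=1..k-1} phi_{k-1,j} rho(k-j)]
            / [1 - sum_{j=1..k-1} phi_{k-1,j} rho(j)],
  phi_{k,j} = phi_{k-1,j} - phi_{kk} phi_{k-1,k-j},  j = 1..k-1.
Step k = 1:
  phi_11 = rho(1) = -0.4837.
Step k = 2:
  phi_22 = [rho(2) - phi_11 rho(1)] / [1 - phi_11 rho(1)] = [0.3175 - (-0.4837)(-0.4837)] / [1 - (-0.4837)(-0.4837)]
         = 0.08353431 / 0.76603431 = 0.109.
Therefore phi_{22} = 0.1090.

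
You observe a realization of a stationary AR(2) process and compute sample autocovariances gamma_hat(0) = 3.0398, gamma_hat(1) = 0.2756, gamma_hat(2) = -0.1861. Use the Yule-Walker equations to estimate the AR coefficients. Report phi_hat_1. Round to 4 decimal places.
\hat\phi_{1} = 0.0970

The Yule-Walker equations for an AR(p) process read, in matrix form,
  Gamma_p phi = r_p,   with   (Gamma_p)_{ij} = gamma(|i - j|),
                       (r_p)_i = gamma(i),   i,j = 1..p.
Substitute the sample gammas (Toeplitz matrix and right-hand side of size 2):
  Gamma_p = [[3.0398, 0.2756], [0.2756, 3.0398]]
  r_p     = [0.2756, -0.1861]
Written out:
  3.0398 phi_1 + 0.2756 phi_2 = 0.2756
  0.2756 phi_1 + 3.0398 phi_2 = -0.1861
Solve by Cramer's rule:
  det = gamma(0)^2 - gamma(1)^2 = (3.0398)^2 - (0.2756)^2 = 9.24038404 - 0.07595536 = 9.16442868
  phi_hat_1 = [gamma(1) gamma(0) - gamma(1) gamma(2)] / det = [(0.2756)(3.0398) - (0.2756)(-0.1861)] / 9.16442868 = 0.88905804 / 9.16442868 = 0.097
  phi_hat_2 = [gamma(0) gamma(2) - gamma(1)^2] / det = [(3.0398)(-0.1861) - (0.2756)^2] / 9.16442868 = -0.64166214 / 9.16442868 = -0.07
So phi_hat = [0.0970, -0.0700].
Therefore phi_hat_1 = 0.0970.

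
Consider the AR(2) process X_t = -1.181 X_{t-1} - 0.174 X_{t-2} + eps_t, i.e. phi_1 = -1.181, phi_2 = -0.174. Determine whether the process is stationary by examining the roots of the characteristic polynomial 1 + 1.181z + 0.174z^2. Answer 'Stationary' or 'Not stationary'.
\text{Not stationary}

The AR(p) characteristic polynomial is P(z) = 1 + 1.181z + 0.174z^2.
Stationarity requires all roots to lie outside the unit circle, i.e. |z| > 1 for every root.
Set 1 + (1.181) z + (0.174) z^2 = 0, i.e. a z^2 + b z + c = 0 with a = 0.174, b = 1.181, c = 1.
Discriminant D = b^2 - 4ac = (1.181)^2 - 4*(0.174)*1 = 1.394761 - (0.696) = 0.698761.
D >= 0, so the roots are real: z = (-b +/- sqrt(D)) / (2a) = (-1.181 +/- 0.835919) / (0.348).
  z_1 = (-1.181 + 0.835919) / (0.348) = -0.9916,   |z_1| = 0.9916.
  z_2 = (-1.181 - 0.835919) / (0.348) = -5.7957,   |z_2| = 5.7957.
Moduli of all roots: 0.9916, 5.7957.
All moduli strictly greater than 1? No.
Verdict: Not stationary.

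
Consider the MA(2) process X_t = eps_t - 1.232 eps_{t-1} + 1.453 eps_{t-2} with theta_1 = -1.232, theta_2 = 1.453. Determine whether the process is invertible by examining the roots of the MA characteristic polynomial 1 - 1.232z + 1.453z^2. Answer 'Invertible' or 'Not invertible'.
\text{Not invertible}

The MA(q) characteristic polynomial is P(z) = 1 - 1.232z + 1.453z^2.
Invertibility requires all roots to lie outside the unit circle, i.e. |z| > 1 for every root.
Set 1 + (-1.232) z + (1.453) z^2 = 0, i.e. a z^2 + b z + c = 0 with a = 1.453, b = -1.232, c = 1.
Discriminant D = b^2 - 4ac = (-1.232)^2 - 4*(1.453)*1 = 1.517824 - (5.812) = -4.294176.
D < 0, so the roots are the complex-conjugate pair z = (-b +/- i sqrt(-D)) / (2a) = 0.424 +/- 0.7131i.
For a conjugate pair |z|^2 = z * conj(z) = (product of roots) = c/a = 1/(1.453) = 0.688231, so |z| = sqrt(0.688231) = 0.8296 for both roots.
Moduli of all roots: 0.8296, 0.8296.
All moduli strictly greater than 1? No.
Verdict: Not invertible.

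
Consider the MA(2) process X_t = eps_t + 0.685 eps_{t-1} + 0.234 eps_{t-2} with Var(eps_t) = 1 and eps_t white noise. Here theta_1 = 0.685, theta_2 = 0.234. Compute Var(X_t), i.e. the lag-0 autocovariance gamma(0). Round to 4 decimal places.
\gamma(0) = 1.5240

For an MA(q) process X_t = eps_t + sum_i theta_i eps_{t-i} with
Var(eps_t) = sigma^2, the variance is
  gamma(0) = sigma^2 * (1 + sum_i theta_i^2).
  sum_i theta_i^2 = (0.685)^2 + (0.234)^2 = 0.469225 + 0.054756 = 0.523981.
  gamma(0) = 1 * (1 + 0.523981) = 1 * 1.523981 = 1.523981, which rounds to 1.5240.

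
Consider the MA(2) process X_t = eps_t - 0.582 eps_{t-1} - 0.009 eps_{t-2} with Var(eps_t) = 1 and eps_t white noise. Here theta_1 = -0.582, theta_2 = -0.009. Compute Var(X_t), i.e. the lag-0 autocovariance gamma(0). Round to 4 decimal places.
\gamma(0) = 1.3388

For an MA(q) process X_t = eps_t + sum_i theta_i eps_{t-i} with
Var(eps_t) = sigma^2, the variance is
  gamma(0) = sigma^2 * (1 + sum_i theta_i^2).
  sum_i theta_i^2 = (-0.582)^2 + (-0.009)^2 = 0.338724 + 0.000081 = 0.338805.
  gamma(0) = 1 * (1 + 0.338805) = 1 * 1.338805 = 1.338805, which rounds to 1.3388.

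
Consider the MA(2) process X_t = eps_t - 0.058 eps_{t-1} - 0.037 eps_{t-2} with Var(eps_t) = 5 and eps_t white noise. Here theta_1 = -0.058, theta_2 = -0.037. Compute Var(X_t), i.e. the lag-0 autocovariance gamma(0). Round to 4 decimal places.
\gamma(0) = 5.0237

For an MA(q) process X_t = eps_t + sum_i theta_i eps_{t-i} with
Var(eps_t) = sigma^2, the variance is
  gamma(0) = sigma^2 * (1 + sum_i theta_i^2).
  sum_i theta_i^2 = (-0.058)^2 + (-0.037)^2 = 0.003364 + 0.001369 = 0.004733.
  gamma(0) = 5 * (1 + 0.004733) = 5 * 1.004733 = 5.023665, which rounds to 5.0237.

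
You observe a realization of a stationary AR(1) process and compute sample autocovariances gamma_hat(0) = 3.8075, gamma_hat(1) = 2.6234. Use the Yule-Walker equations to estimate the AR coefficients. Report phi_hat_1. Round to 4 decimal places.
\hat\phi_{1} = 0.6890

The Yule-Walker equations for an AR(p) process read, in matrix form,
  Gamma_p phi = r_p,   with   (Gamma_p)_{ij} = gamma(|i - j|),
                       (r_p)_i = gamma(i),   i,j = 1..p.
Substitute the sample gammas (Toeplitz matrix and right-hand side of size 1):
  Gamma_p = [[3.8075]]
  r_p     = [2.6234]
With p = 1 this is the single equation gamma(0) phi_1 = gamma(1):
  phi_hat_1 = gamma(1) / gamma(0) = 2.6234 / 3.8075 = 0.6890.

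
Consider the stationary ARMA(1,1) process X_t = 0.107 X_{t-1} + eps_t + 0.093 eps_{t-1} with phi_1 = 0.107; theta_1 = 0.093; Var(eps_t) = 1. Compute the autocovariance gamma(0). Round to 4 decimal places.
\gamma(0) = 1.0405

Multiply the model equation by X_{t-k} and take expectations. With theta_0 = psi_0 = 1 and psi_j the MA(infinity) weights, this gives
  gamma(k) - sum_i phi_i gamma(k-i) = c_k,
  c_k = sigma^2 * sum_{j=k..q} theta_j psi_{j-k}   (c_k = 0 for k > q),
using gamma(-m) = gamma(m).
psi-weights needed (psi_j = theta_j + sum_i phi_i psi_{j-i}):
  psi_1 = theta_1 + phi_1 = 0.093 + (0.107) = 0.2
Right-hand sides:
  c_0 = sigma^2 (1 + theta_1 psi_1) = 1 * (1 + (0.093)(0.2)) = 1 * 1.0186 = 1.0186
  c_1 = sigma^2 theta_1 = 1 * (0.093) = 0.093
  c_2 = 0
Equations for k = 0 and k = 1 (AR order 1):
  gamma(0) = phi_1 gamma(1) + c_0
  gamma(1) = phi_1 gamma(0) + c_1
Substituting the second into the first: gamma(0) (1 - phi_1^2) = c_0 + phi_1 c_1, so
  gamma(0) = (c_0 + phi_1 c_1) / (1 - phi_1^2) = (1.0186 + (0.107)(0.093)) / (1 - (0.107)^2) = 1.028551 / 0.988551 = 1.040463.
Therefore gamma(0) = 1.0405 (to 4 decimal places).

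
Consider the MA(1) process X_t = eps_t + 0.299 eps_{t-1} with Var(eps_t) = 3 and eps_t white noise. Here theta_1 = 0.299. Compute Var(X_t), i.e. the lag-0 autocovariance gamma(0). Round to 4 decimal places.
\gamma(0) = 3.2682

For an MA(q) process X_t = eps_t + sum_i theta_i eps_{t-i} with
Var(eps_t) = sigma^2, the variance is
  gamma(0) = sigma^2 * (1 + sum_i theta_i^2).
  sum_i theta_i^2 = (0.299)^2 = 0.089401.
  gamma(0) = 3 * (1 + 0.089401) = 3 * 1.089401 = 3.268203, which rounds to 3.2682.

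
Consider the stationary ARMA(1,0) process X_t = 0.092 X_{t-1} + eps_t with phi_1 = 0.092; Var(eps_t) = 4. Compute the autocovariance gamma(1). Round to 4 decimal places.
\gamma(1) = 0.3711

Multiply the model equation by X_{t-k} and take expectations. With theta_0 = psi_0 = 1 and psi_j the MA(infinity) weights, this gives
  gamma(k) - sum_i phi_i gamma(k-i) = c_k,
  c_k = sigma^2 * sum_{j=k..q} theta_j psi_{j-k}   (c_k = 0 for k > q),
using gamma(-m) = gamma(m).
Pure AR (q = 0): c_0 = sigma^2 = 4, c_k = 0 for k >= 1.
Equations for k = 0 and k = 1 (AR order 1):
  gamma(0) = phi_1 gamma(1) + c_0
  gamma(1) = phi_1 gamma(0) + c_1
Substituting the second into the first: gamma(0) (1 - phi_1^2) = c_0 + phi_1 c_1, so
  gamma(0) = c_0 / (1 - phi_1^2) = 4 / (1 - (0.092)^2) = 4 / 0.991536 = 4.034145.
  gamma(1) = phi_1 gamma(0) = (0.092)(4.034145) = 0.371141.
Therefore gamma(1) = 0.3711 (to 4 decimal places).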